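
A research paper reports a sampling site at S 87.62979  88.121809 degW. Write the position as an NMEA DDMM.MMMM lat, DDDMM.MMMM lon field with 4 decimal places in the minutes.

Latitude: minutes = (87.629790 − 87) × 60 = 37.787400
Lon: 88° + 0.121809 × 60 = 88° 7.308540′

8737.7874,S / 08807.3085,W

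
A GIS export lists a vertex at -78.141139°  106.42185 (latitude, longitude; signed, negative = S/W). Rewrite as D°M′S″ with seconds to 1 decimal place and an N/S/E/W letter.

Latitude is negative → S; |value| = 78.141139
φ: whole degrees 78; 8.46834′ → 8′ and 28.100″
Lon: 0.421850° → 25.31100′; 0.31100 × 60 = 18.660″

78°08′28.1″ S, 106°25′18.7″ E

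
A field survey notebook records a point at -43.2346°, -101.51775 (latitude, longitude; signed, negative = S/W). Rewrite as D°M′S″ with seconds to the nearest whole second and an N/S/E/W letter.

43°14′5″ S, 101°31′4″ W

Latitude is negative → S; |value| = 43.234600
Latitude: 0.234600° → 14.07600′; 0.07600 × 60 = 4.56″
Longitude is negative → W; |value| = 101.517750
λ: 0.517750 × 60 = 31.06500′ → 31′, remainder × 60 = 3.90″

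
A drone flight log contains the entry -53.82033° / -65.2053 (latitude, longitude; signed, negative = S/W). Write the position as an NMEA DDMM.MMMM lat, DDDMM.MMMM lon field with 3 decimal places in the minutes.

Latitude is negative → S; |value| = 53.820330
φ: minutes = (53.820330 − 53) × 60 = 49.21980
Longitude is negative → W; |value| = 65.205300
λ: 65° + 0.205300 × 60 = 65° 12.31800′

5349.220,S / 06512.318,W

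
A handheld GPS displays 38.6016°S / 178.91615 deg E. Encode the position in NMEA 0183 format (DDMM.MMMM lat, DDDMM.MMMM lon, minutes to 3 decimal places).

3836.096,S / 17854.969,E

Lat: minutes = (38.601600 − 38) × 60 = 36.09600
Lon: 178° + 0.916150 × 60 = 178° 54.96900′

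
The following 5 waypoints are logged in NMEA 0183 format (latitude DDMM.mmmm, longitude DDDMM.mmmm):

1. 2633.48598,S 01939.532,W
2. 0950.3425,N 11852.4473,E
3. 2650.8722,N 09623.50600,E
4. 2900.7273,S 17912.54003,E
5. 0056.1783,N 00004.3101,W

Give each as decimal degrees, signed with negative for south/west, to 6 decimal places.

1. -26.558100, -19.658867
2. 9.839042, 118.874122
3. 26.847870, 96.391767
4. -29.012122, 179.209001
5. 0.936305, -0.071835

Point 1:
  Lat: split at 2 digits → 26° and 33.48598′; 26 + 33.48598/60 = 26.5580997
  S → negative
  Lon: split at 3 digits → 019° and 39.532′; 19 + 39.532/60 = 19.6588667
  W → negative
Point 2:
  Latitude: degrees = first 2 digits = 9, minutes = 50.3425; 9 + 50.3425/60 = 9.8390417
  N ⇒ keep positive
  Longitude: degrees = first 3 digits = 118, minutes = 52.4473; 118 + 52.4473/60 = 118.8741217
  E ⇒ keep positive
Point 3:
  φ: degrees = first 2 digits = 26, minutes = 50.8722; 26 + 50.8722/60 = 26.8478700
  N ⇒ keep positive
  Longitude: split at 3 digits → 096° and 23.506′; 96 + 23.506/60 = 96.3917667
  E ⇒ keep positive
Point 4:
  Lat: degrees = first 2 digits = 29, minutes = 0.7273; 29 + 0.7273/60 = 29.0121217
  S ⇒ negate
  Lon: degrees = first 3 digits = 179, minutes = 12.54003; 179 + 12.54003/60 = 179.2090005
  E → positive
Point 5:
  Latitude: degrees = first 2 digits = 0, minutes = 56.1783; 0 + 56.1783/60 = 0.9363050
  N → positive
  Lon: degrees = first 3 digits = 0, minutes = 4.3101; 0 + 4.3101/60 = 0.0718350
  hemisphere W, so the sign is −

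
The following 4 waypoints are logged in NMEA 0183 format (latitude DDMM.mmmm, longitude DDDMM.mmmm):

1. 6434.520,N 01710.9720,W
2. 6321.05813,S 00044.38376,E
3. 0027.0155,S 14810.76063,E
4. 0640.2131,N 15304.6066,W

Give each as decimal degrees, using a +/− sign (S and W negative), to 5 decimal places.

Point 1:
  Latitude: split at 2 digits → 64° and 34.52′; 64 + 34.52/60 = 64.575333
  N → positive
  λ: split at 3 digits → 017° and 10.972′; 17 + 10.972/60 = 17.182867
  W → negative
Point 2:
  Lat: degrees = first 2 digits = 63, minutes = 21.05813; 63 + 21.05813/60 = 63.350969
  S ⇒ negate
  Longitude: degrees = first 3 digits = 0, minutes = 44.38376; 0 + 44.38376/60 = 0.739729
  E ⇒ keep positive
Point 3:
  Lat: split at 2 digits → 00° and 27.0155′; 0 + 27.0155/60 = 0.450258
  hemisphere S, so the sign is −
  Lon: degrees = first 3 digits = 148, minutes = 10.76063; 148 + 10.76063/60 = 148.179344
  E → positive
Point 4:
  Lat: split at 2 digits → 06° and 40.2131′; 6 + 40.2131/60 = 6.670218
  N → positive
  λ: degrees = first 3 digits = 153, minutes = 4.6066; 153 + 4.6066/60 = 153.076777
  W ⇒ negate

1. 64.57533, -17.18287
2. -63.35097, 0.73973
3. -0.45026, 148.17934
4. 6.67022, -153.07678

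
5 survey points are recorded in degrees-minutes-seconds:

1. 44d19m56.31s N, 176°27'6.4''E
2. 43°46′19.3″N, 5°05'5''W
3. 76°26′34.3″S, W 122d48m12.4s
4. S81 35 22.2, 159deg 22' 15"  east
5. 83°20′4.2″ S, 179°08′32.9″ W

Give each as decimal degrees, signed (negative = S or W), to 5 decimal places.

1. 44.33231, 176.45178
2. 43.77203, -5.08472
3. -76.44286, -122.80344
4. -81.58950, 159.37083
5. -83.33450, -179.14247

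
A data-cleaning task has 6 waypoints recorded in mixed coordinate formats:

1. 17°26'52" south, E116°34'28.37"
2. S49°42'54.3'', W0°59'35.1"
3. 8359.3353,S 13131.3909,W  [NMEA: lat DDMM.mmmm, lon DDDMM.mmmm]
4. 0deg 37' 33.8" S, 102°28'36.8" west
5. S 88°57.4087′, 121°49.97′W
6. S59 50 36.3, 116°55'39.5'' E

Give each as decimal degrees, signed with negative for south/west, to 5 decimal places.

Point 1:
  Latitude: 17 + 26/60 + 52/3600 = 17.447778
  S → negative
  Longitude: 34′ + 28.37″ = 34.47283′; 116 + 34.47283/60 = 116.574547
  E → positive
Point 2:
  φ: 42′ + 54.3″ = 42.90500′; 49 + 42.90500/60 = 49.715083
  S ⇒ negate
  Lon: 0° + 59/60 + 35.1/3600 = 0 + 0.983333 + 0.009750 = 0.993083
  hemisphere W, so the sign is −
Point 3:
  φ: degrees = first 2 digits = 83, minutes = 59.3353; 83 + 59.3353/60 = 83.988922
  S ⇒ negate
  λ: split at 3 digits → 131° and 31.3909′; 131 + 31.3909/60 = 131.523182
  hemisphere W, so the sign is −
Point 4:
  Lat: 0 + 37/60 + 33.8/3600 = 0.626056
  hemisphere S, so the sign is −
  Lon: 102° + 28/60 + 36.8/3600 = 102 + 0.466667 + 0.010222 = 102.476889
  hemisphere W, so the sign is −
Point 5:
  φ: 88 + 57.4087/60 = 88.956812
  S ⇒ negate
  Lon: 49.97′ = 0.832833°; total 121.832833
  W ⇒ negate
Point 6:
  Lat: 59 + 50/60 + 36.3/3600 = 59.843417
  hemisphere S, so the sign is −
  λ: 116° + 55/60 + 39.5/3600 = 116 + 0.916667 + 0.010972 = 116.927639
  E ⇒ keep positive

1. -17.44778, 116.57455
2. -49.71508, -0.99308
3. -83.98892, -131.52318
4. -0.62606, -102.47689
5. -88.95681, -121.83283
6. -59.84342, 116.92764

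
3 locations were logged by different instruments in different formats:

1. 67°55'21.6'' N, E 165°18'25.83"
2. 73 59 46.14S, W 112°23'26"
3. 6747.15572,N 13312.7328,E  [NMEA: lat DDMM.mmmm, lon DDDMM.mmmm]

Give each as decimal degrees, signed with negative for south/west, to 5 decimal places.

1. 67.92267, 165.30718
2. -73.99615, -112.39056
3. 67.78593, 133.21221

Point 1:
  Latitude: 55′ + 21.6″ = 55.36000′; 67 + 55.36000/60 = 67.922667
  N → positive
  Lon: 165 + 18/60 + 25.83/3600 = 165.307175
  E ⇒ keep positive
Point 2:
  Latitude: 73° + 59/60 + 46.14/3600 = 73 + 0.983333 + 0.012817 = 73.996150
  S → negative
  λ: 23′ + 26″ = 23.43333′; 112 + 23.43333/60 = 112.390556
  hemisphere W, so the sign is −
Point 3:
  Lat: split at 2 digits → 67° and 47.15572′; 67 + 47.15572/60 = 67.785929
  N → positive
  Longitude: degrees = first 3 digits = 133, minutes = 12.7328; 133 + 12.7328/60 = 133.212213
  E → positive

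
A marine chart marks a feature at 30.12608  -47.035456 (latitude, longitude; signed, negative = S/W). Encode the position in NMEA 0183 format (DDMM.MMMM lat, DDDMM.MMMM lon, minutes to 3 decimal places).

Latitude: fractional part 0.126080 → 7.56480 minutes
Longitude is negative → W; |value| = 47.035456
Longitude: 47° + 0.035456 × 60 = 47° 2.12736′

3007.565,N / 04702.127,W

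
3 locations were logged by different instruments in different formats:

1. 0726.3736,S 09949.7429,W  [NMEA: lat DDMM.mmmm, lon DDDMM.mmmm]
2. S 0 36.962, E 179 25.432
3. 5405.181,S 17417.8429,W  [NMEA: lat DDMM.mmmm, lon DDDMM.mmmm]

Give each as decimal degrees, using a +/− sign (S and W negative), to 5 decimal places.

Point 1:
  Latitude: degrees = first 2 digits = 7, minutes = 26.3736; 7 + 26.3736/60 = 7.439560
  hemisphere S, so the sign is −
  Longitude: degrees = first 3 digits = 99, minutes = 49.7429; 99 + 49.7429/60 = 99.829048
  hemisphere W, so the sign is −
Point 2:
  Latitude: 0 + 36.962/60 = 0.616033
  S ⇒ negate
  Longitude: 179 + 25.432/60 = 179.423867
  E ⇒ keep positive
Point 3:
  φ: split at 2 digits → 54° and 5.181′; 54 + 5.181/60 = 54.086350
  S → negative
  Lon: degrees = first 3 digits = 174, minutes = 17.8429; 174 + 17.8429/60 = 174.297382
  hemisphere W, so the sign is −

1. -7.43956, -99.82905
2. -0.61603, 179.42387
3. -54.08635, -174.29738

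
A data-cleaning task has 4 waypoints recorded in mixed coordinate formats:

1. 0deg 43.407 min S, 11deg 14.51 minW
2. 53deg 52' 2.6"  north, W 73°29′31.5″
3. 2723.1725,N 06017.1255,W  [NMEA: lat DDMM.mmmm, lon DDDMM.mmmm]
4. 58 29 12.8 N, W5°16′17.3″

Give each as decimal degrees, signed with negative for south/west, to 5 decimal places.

1. -0.72345, -11.24183
2. 53.86739, -73.49208
3. 27.38621, -60.28543
4. 58.48689, -5.27147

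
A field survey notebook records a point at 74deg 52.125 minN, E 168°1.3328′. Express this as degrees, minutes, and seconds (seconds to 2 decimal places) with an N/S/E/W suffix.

74°52′7.50″ N, 168°01′19.97″ E

Lat: fractional minutes 0.12500 × 60 = 7.5000″
λ: 1.33280′ → 1′ and 0.33280 × 60 = 19.9680″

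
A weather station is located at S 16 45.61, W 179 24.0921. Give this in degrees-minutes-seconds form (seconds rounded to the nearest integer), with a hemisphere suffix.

16°45′37″ S, 179°24′6″ W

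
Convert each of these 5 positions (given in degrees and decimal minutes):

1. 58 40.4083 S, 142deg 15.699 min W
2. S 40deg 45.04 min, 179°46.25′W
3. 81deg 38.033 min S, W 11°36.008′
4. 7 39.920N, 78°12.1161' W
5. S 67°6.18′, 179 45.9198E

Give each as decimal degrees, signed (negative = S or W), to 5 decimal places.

1. -58.67347, -142.26165
2. -40.75067, -179.77083
3. -81.63388, -11.60013
4. 7.66533, -78.20194
5. -67.10300, 179.76533

Point 1:
  Latitude: 58 + 40.4083/60 = 58.673472
  S ⇒ negate
  Lon: 15.699′ = 0.261650°; total 142.261650
  hemisphere W, so the sign is −
Point 2:
  φ: 45.04′ = 0.750667°; total 40.750667
  S → negative
  λ: 179 + 46.25/60 = 179.770833
  W → negative
Point 3:
  Lat: 81 + 38.033/60 = 81.633883
  S → negative
  Longitude: 11 + 36.008/60 = 11.600133
  W ⇒ negate
Point 4:
  Latitude: 39.92′ = 0.665333°; total 7.665333
  N ⇒ keep positive
  λ: 78 + 12.1161/60 = 78.201935
  hemisphere W, so the sign is −
Point 5:
  Lat: 6.18′ = 0.103000°; total 67.103000
  hemisphere S, so the sign is −
  Lon: 179 + 45.9198/60 = 179.765330
  E ⇒ keep positive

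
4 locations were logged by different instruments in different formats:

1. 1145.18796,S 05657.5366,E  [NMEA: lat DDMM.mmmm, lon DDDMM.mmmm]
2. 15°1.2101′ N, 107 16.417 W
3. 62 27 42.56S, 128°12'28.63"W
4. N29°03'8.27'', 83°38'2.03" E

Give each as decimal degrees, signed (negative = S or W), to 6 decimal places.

1. -11.753133, 56.958943
2. 15.020168, -107.273617
3. -62.461822, -128.207953
4. 29.052297, 83.633897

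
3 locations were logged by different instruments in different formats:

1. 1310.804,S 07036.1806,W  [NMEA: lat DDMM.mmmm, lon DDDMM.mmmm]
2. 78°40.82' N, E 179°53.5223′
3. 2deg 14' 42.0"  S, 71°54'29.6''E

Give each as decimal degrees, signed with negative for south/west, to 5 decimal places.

1. -13.18007, -70.60301
2. 78.68033, 179.89204
3. -2.24500, 71.90822

Point 1:
  φ: split at 2 digits → 13° and 10.804′; 13 + 10.804/60 = 13.180067
  hemisphere S, so the sign is −
  Longitude: degrees = first 3 digits = 70, minutes = 36.1806; 70 + 36.1806/60 = 70.603010
  W → negative
Point 2:
  Latitude: 78 + 40.82/60 = 78.680333
  N ⇒ keep positive
  Lon: 179 + 53.5223/60 = 179.892038
  E ⇒ keep positive
Point 3:
  φ: 2 + 14/60 + 42/3600 = 2.245000
  hemisphere S, so the sign is −
  λ: 71 + 54/60 + 29.6/3600 = 71.908222
  E ⇒ keep positive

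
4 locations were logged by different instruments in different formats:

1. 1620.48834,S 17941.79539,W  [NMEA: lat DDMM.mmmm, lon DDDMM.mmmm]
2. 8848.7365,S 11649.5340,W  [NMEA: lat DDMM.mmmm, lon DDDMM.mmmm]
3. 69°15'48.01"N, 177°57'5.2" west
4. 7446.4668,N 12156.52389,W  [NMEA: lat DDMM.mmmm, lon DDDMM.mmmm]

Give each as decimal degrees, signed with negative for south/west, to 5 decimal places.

1. -16.34147, -179.69659
2. -88.81228, -116.82557
3. 69.26334, -177.95144
4. 74.77445, -121.94206

Point 1:
  Latitude: split at 2 digits → 16° and 20.48834′; 16 + 20.48834/60 = 16.341472
  S ⇒ negate
  Lon: degrees = first 3 digits = 179, minutes = 41.79539; 179 + 41.79539/60 = 179.696590
  W → negative
Point 2:
  φ: degrees = first 2 digits = 88, minutes = 48.7365; 88 + 48.7365/60 = 88.812275
  hemisphere S, so the sign is −
  Lon: split at 3 digits → 116° and 49.534′; 116 + 49.534/60 = 116.825567
  W → negative
Point 3:
  Latitude: 69 + 15/60 + 48.01/3600 = 69.263336
  N ⇒ keep positive
  Lon: 57′ + 5.2″ = 57.08667′; 177 + 57.08667/60 = 177.951444
  W ⇒ negate
Point 4:
  Latitude: split at 2 digits → 74° and 46.4668′; 74 + 46.4668/60 = 74.774447
  N → positive
  λ: degrees = first 3 digits = 121, minutes = 56.52389; 121 + 56.52389/60 = 121.942065
  hemisphere W, so the sign is −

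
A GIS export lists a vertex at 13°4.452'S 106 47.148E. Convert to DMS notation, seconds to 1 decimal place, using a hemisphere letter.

φ: 4.45200′ → 4′ and 0.45200 × 60 = 27.120″
Lon: fractional minutes 0.14800 × 60 = 8.880″

13°04′27.1″ S, 106°47′8.9″ E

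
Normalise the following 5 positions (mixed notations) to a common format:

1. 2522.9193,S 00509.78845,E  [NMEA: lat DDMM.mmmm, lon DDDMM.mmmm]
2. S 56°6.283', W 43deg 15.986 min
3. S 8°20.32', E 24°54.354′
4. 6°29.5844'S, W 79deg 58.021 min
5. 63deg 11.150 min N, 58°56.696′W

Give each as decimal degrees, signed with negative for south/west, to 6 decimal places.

Point 1:
  Latitude: degrees = first 2 digits = 25, minutes = 22.9193; 25 + 22.9193/60 = 25.3819883
  S ⇒ negate
  λ: split at 3 digits → 005° and 9.78845′; 5 + 9.78845/60 = 5.1631408
  E ⇒ keep positive
Point 2:
  Latitude: 6.283′ = 0.104717°; total 56.1047167
  S ⇒ negate
  λ: 43 + 15.986/60 = 43.2664333
  W → negative
Point 3:
  Lat: 20.32′ = 0.338667°; total 8.3386667
  hemisphere S, so the sign is −
  λ: 24 + 54.354/60 = 24.9059000
  E ⇒ keep positive
Point 4:
  φ: 6 + 29.5844/60 = 6.4930733
  hemisphere S, so the sign is −
  Lon: 79 + 58.021/60 = 79.9670167
  W ⇒ negate
Point 5:
  φ: 11.15′ = 0.185833°; total 63.1858333
  N → positive
  Lon: 56.696′ = 0.944933°; total 58.9449333
  W ⇒ negate

1. -25.381988, 5.163141
2. -56.104717, -43.266433
3. -8.338667, 24.905900
4. -6.493073, -79.967017
5. 63.185833, -58.944933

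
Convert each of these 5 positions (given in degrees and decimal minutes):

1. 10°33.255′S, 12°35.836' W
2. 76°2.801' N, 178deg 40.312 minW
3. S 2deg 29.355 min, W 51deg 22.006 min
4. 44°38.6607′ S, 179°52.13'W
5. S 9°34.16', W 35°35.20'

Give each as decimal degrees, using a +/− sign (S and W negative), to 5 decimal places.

Point 1:
  φ: 10 + 33.255/60 = 10.554250
  hemisphere S, so the sign is −
  Lon: 12 + 35.836/60 = 12.597267
  W ⇒ negate
Point 2:
  φ: 2.801′ = 0.046683°; total 76.046683
  N ⇒ keep positive
  λ: 178 + 40.312/60 = 178.671867
  W ⇒ negate
Point 3:
  Latitude: 29.355′ = 0.489250°; total 2.489250
  S → negative
  Longitude: 51 + 22.006/60 = 51.366767
  W ⇒ negate
Point 4:
  Latitude: 38.6607′ = 0.644345°; total 44.644345
  S → negative
  Longitude: 179 + 52.13/60 = 179.868833
  W → negative
Point 5:
  Lat: 34.16′ = 0.569333°; total 9.569333
  hemisphere S, so the sign is −
  Lon: 35 + 35.2/60 = 35.586667
  W → negative

1. -10.55425, -12.59727
2. 76.04668, -178.67187
3. -2.48925, -51.36677
4. -44.64435, -179.86883
5. -9.56933, -35.58667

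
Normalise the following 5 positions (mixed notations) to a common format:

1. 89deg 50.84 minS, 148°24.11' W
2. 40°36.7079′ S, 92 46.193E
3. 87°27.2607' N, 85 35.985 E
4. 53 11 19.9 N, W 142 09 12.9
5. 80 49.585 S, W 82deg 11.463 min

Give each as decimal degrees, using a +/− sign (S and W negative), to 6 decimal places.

1. -89.847333, -148.401833
2. -40.611798, 92.769883
3. 87.454345, 85.599750
4. 53.188861, -142.153583
5. -80.826417, -82.191050

Point 1:
  Latitude: 89 + 50.84/60 = 89.8473333
  S ⇒ negate
  Longitude: 24.11′ = 0.401833°; total 148.4018333
  W → negative
Point 2:
  Latitude: 36.7079′ = 0.611798°; total 40.6117983
  S ⇒ negate
  Longitude: 46.193′ = 0.769883°; total 92.7698833
  E ⇒ keep positive
Point 3:
  φ: 87 + 27.2607/60 = 87.4543450
  N → positive
  Lon: 85 + 35.985/60 = 85.5997500
  E ⇒ keep positive
Point 4:
  Latitude: 53 + 11/60 + 19.9/3600 = 53.1888611
  N → positive
  λ: 9′ + 12.9″ = 9.21500′; 142 + 9.21500/60 = 142.1535833
  W ⇒ negate
Point 5:
  Lat: 80 + 49.585/60 = 80.8264167
  hemisphere S, so the sign is −
  Lon: 11.463′ = 0.191050°; total 82.1910500
  hemisphere W, so the sign is −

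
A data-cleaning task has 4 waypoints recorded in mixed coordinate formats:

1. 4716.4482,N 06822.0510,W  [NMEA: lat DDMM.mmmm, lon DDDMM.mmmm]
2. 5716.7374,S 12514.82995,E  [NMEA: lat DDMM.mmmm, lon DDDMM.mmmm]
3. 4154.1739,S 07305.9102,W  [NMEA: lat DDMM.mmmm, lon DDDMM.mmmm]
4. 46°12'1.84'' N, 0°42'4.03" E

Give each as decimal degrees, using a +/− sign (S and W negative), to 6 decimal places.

Point 1:
  φ: degrees = first 2 digits = 47, minutes = 16.4482; 47 + 16.4482/60 = 47.2741367
  N ⇒ keep positive
  Lon: split at 3 digits → 068° and 22.051′; 68 + 22.051/60 = 68.3675167
  hemisphere W, so the sign is −
Point 2:
  Lat: degrees = first 2 digits = 57, minutes = 16.7374; 57 + 16.7374/60 = 57.2789567
  hemisphere S, so the sign is −
  Lon: degrees = first 3 digits = 125, minutes = 14.82995; 125 + 14.82995/60 = 125.2471658
  E ⇒ keep positive
Point 3:
  φ: degrees = first 2 digits = 41, minutes = 54.1739; 41 + 54.1739/60 = 41.9028983
  S ⇒ negate
  λ: split at 3 digits → 073° and 5.9102′; 73 + 5.9102/60 = 73.0985033
  W ⇒ negate
Point 4:
  Latitude: 12′ + 1.84″ = 12.03067′; 46 + 12.03067/60 = 46.2005111
  N ⇒ keep positive
  Lon: 0° + 42/60 + 4.03/3600 = 0 + 0.700000 + 0.001119 = 0.7011194
  E ⇒ keep positive

1. 47.274137, -68.367517
2. -57.278957, 125.247166
3. -41.902898, -73.098503
4. 46.200511, 0.701119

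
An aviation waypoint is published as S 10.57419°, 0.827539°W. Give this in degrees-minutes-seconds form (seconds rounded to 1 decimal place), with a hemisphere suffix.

10°34′27.1″ S, 0°49′39.1″ W

Latitude: whole degrees 10; 34.45140′ → 34′ and 27.084″
Lon: whole degrees 0; 49.65234′ → 49′ and 39.140″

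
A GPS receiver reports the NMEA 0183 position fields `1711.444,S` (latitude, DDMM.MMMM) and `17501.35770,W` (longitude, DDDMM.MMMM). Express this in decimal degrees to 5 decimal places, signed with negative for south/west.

Lat: split at 2 digits → 17° and 11.444′; 17 + 11.444/60 = 17.190733
S → negative
Longitude: split at 3 digits → 175° and 1.3577′; 175 + 1.3577/60 = 175.022628
hemisphere W, so the sign is −

-17.19073, -175.02263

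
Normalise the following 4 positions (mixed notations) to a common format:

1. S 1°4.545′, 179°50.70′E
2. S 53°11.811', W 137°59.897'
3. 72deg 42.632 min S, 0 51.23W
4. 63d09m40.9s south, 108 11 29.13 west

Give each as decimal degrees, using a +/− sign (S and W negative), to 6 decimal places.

1. -1.075750, 179.845000
2. -53.196850, -137.998283
3. -72.710533, -0.853833
4. -63.161361, -108.191425

Point 1:
  Lat: 1 + 4.545/60 = 1.0757500
  hemisphere S, so the sign is −
  Longitude: 50.7′ = 0.845000°; total 179.8450000
  E ⇒ keep positive
Point 2:
  Lat: 53 + 11.811/60 = 53.1968500
  S → negative
  λ: 137 + 59.897/60 = 137.9982833
  hemisphere W, so the sign is −
Point 3:
  φ: 72 + 42.632/60 = 72.7105333
  S → negative
  Longitude: 51.23′ = 0.853833°; total 0.8538333
  W ⇒ negate
Point 4:
  Latitude: 9′ + 40.9″ = 9.68167′; 63 + 9.68167/60 = 63.1613611
  S ⇒ negate
  Longitude: 108 + 11/60 + 29.13/3600 = 108.1914250
  W → negative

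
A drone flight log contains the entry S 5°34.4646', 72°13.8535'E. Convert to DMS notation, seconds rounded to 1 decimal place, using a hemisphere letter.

φ: fractional minutes 0.46460 × 60 = 27.876″
Lon: fractional minutes 0.85350 × 60 = 51.210″

5°34′27.9″ S, 72°13′51.2″ E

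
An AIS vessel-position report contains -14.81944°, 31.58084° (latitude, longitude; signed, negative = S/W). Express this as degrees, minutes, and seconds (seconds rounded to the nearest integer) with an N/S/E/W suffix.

Latitude is negative → S; |value| = 14.819440
φ: 0.819440° → 49.16640′; 0.16640 × 60 = 9.98″
Longitude: whole degrees 31; 34.85040′ → 34′ and 51.02″

14°49′10″ S, 31°34′51″ E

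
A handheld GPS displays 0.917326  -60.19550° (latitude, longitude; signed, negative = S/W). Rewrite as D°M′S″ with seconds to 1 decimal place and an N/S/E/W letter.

0°55′2.4″ N, 60°11′43.8″ W

Latitude: 0.917326 × 60 = 55.03956′ → 55′, remainder × 60 = 2.374″
Longitude is negative → W; |value| = 60.195500
λ: whole degrees 60; 11.73000′ → 11′ and 43.800″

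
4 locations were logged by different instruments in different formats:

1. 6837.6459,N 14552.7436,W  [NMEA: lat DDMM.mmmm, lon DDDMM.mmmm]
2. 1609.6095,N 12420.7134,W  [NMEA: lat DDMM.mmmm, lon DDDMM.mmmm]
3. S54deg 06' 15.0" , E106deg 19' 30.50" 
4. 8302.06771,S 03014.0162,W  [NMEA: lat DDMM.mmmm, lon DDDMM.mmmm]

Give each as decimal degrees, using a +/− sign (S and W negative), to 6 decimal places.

Point 1:
  Lat: split at 2 digits → 68° and 37.6459′; 68 + 37.6459/60 = 68.6274317
  N → positive
  Lon: degrees = first 3 digits = 145, minutes = 52.7436; 145 + 52.7436/60 = 145.8790600
  hemisphere W, so the sign is −
Point 2:
  Lat: split at 2 digits → 16° and 9.6095′; 16 + 9.6095/60 = 16.1601583
  N ⇒ keep positive
  Longitude: degrees = first 3 digits = 124, minutes = 20.7134; 124 + 20.7134/60 = 124.3452233
  W → negative
Point 3:
  Latitude: 54 + 6/60 + 15/3600 = 54.1041667
  S ⇒ negate
  Longitude: 19′ + 30.5″ = 19.50833′; 106 + 19.50833/60 = 106.3251389
  E → positive
Point 4:
  φ: split at 2 digits → 83° and 2.06771′; 83 + 2.06771/60 = 83.0344618
  S → negative
  Lon: degrees = first 3 digits = 30, minutes = 14.0162; 30 + 14.0162/60 = 30.2336033
  hemisphere W, so the sign is −

1. 68.627432, -145.879060
2. 16.160158, -124.345223
3. -54.104167, 106.325139
4. -83.034462, -30.233603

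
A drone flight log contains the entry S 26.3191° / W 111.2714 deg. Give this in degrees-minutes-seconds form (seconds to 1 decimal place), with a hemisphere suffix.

Lat: 0.319100° → 19.14600′; 0.14600 × 60 = 8.760″
Lon: 0.271400° → 16.28400′; 0.28400 × 60 = 17.040″

26°19′8.8″ S, 111°16′17.0″ W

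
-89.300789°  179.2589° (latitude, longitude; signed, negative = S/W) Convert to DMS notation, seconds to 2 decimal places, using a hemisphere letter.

89°18′2.84″ S, 179°15′32.04″ E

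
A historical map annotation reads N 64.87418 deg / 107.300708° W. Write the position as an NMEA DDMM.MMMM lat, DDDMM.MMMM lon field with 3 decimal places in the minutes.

6452.451,N / 10718.042,W

Lat: 64° + 0.874180 × 60 = 64° 52.45080′
Longitude: fractional part 0.300708 → 18.04248 minutes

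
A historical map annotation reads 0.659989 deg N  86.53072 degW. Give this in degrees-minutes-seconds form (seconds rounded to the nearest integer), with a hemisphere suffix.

0°39′36″ N, 86°31′51″ W

φ: 0.659989 × 60 = 39.59934′ → 39′, remainder × 60 = 35.96″
Lon: whole degrees 86; 31.84320′ → 31′ and 50.59″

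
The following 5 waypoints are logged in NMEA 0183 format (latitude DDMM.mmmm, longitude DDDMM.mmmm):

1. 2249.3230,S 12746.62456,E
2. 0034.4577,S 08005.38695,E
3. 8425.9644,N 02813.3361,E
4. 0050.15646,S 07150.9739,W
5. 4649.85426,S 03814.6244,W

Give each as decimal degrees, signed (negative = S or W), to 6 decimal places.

Point 1:
  φ: degrees = first 2 digits = 22, minutes = 49.323; 22 + 49.323/60 = 22.8220500
  S ⇒ negate
  λ: degrees = first 3 digits = 127, minutes = 46.62456; 127 + 46.62456/60 = 127.7770760
  E ⇒ keep positive
Point 2:
  Lat: degrees = first 2 digits = 0, minutes = 34.4577; 0 + 34.4577/60 = 0.5742950
  S ⇒ negate
  Longitude: degrees = first 3 digits = 80, minutes = 5.38695; 80 + 5.38695/60 = 80.0897825
  E ⇒ keep positive
Point 3:
  Lat: split at 2 digits → 84° and 25.9644′; 84 + 25.9644/60 = 84.4327400
  N → positive
  Longitude: degrees = first 3 digits = 28, minutes = 13.3361; 28 + 13.3361/60 = 28.2222683
  E → positive
Point 4:
  Lat: degrees = first 2 digits = 0, minutes = 50.15646; 0 + 50.15646/60 = 0.8359410
  S ⇒ negate
  λ: split at 3 digits → 071° and 50.9739′; 71 + 50.9739/60 = 71.8495650
  W → negative
Point 5:
  Lat: split at 2 digits → 46° and 49.85426′; 46 + 49.85426/60 = 46.8309043
  hemisphere S, so the sign is −
  Lon: degrees = first 3 digits = 38, minutes = 14.6244; 38 + 14.6244/60 = 38.2437400
  W → negative

1. -22.822050, 127.777076
2. -0.574295, 80.089783
3. 84.432740, 28.222268
4. -0.835941, -71.849565
5. -46.830904, -38.243740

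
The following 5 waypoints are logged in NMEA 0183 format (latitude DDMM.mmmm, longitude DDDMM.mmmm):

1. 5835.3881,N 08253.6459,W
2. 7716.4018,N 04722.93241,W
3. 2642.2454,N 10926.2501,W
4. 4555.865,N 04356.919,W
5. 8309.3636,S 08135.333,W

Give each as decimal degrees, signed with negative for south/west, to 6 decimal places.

Point 1:
  φ: degrees = first 2 digits = 58, minutes = 35.3881; 58 + 35.3881/60 = 58.5898017
  N ⇒ keep positive
  Longitude: split at 3 digits → 082° and 53.6459′; 82 + 53.6459/60 = 82.8940983
  W → negative
Point 2:
  Lat: degrees = first 2 digits = 77, minutes = 16.4018; 77 + 16.4018/60 = 77.2733633
  N ⇒ keep positive
  Longitude: degrees = first 3 digits = 47, minutes = 22.93241; 47 + 22.93241/60 = 47.3822068
  W → negative
Point 3:
  Lat: split at 2 digits → 26° and 42.2454′; 26 + 42.2454/60 = 26.7040900
  N ⇒ keep positive
  λ: split at 3 digits → 109° and 26.2501′; 109 + 26.2501/60 = 109.4375017
  W → negative
Point 4:
  φ: degrees = first 2 digits = 45, minutes = 55.865; 45 + 55.865/60 = 45.9310833
  N ⇒ keep positive
  Lon: degrees = first 3 digits = 43, minutes = 56.919; 43 + 56.919/60 = 43.9486500
  hemisphere W, so the sign is −
Point 5:
  φ: degrees = first 2 digits = 83, minutes = 9.3636; 83 + 9.3636/60 = 83.1560600
  S → negative
  Lon: split at 3 digits → 081° and 35.333′; 81 + 35.333/60 = 81.5888833
  W → negative

1. 58.589802, -82.894098
2. 77.273363, -47.382207
3. 26.704090, -109.437502
4. 45.931083, -43.948650
5. -83.156060, -81.588883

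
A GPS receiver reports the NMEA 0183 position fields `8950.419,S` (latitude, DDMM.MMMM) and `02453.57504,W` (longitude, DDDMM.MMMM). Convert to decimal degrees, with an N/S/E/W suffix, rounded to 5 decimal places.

φ: split at 2 digits → 89° and 50.419′; 89 + 50.419/60 = 89.840317
λ: split at 3 digits → 024° and 53.57504′; 24 + 53.57504/60 = 24.892917

89.84032° S, 24.89292° W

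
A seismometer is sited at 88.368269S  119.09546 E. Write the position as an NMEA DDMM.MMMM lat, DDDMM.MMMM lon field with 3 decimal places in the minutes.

Lat: 88° + 0.368269 × 60 = 88° 22.09614′
Longitude: minutes = (119.095460 − 119) × 60 = 5.72760

8822.096,S / 11905.728,E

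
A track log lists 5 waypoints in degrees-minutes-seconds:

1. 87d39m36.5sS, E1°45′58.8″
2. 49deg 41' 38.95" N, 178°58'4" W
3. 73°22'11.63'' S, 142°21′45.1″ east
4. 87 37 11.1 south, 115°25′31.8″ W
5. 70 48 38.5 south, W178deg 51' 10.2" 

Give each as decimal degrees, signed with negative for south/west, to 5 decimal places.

1. -87.66014, 1.76633
2. 49.69415, -178.96778
3. -73.36990, 142.36253
4. -87.61975, -115.42550
5. -70.81069, -178.85283

Point 1:
  φ: 87 + 39/60 + 36.5/3600 = 87.660139
  hemisphere S, so the sign is −
  Longitude: 45′ + 58.8″ = 45.98000′; 1 + 45.98000/60 = 1.766333
  E ⇒ keep positive
Point 2:
  Lat: 49 + 41/60 + 38.95/3600 = 49.694153
  N → positive
  Lon: 178 + 58/60 + 4/3600 = 178.967778
  W → negative
Point 3:
  Latitude: 22′ + 11.63″ = 22.19383′; 73 + 22.19383/60 = 73.369897
  S → negative
  Longitude: 142° + 21/60 + 45.1/3600 = 142 + 0.350000 + 0.012528 = 142.362528
  E ⇒ keep positive
Point 4:
  Latitude: 87° + 37/60 + 11.1/3600 = 87 + 0.616667 + 0.003083 = 87.619750
  S ⇒ negate
  Longitude: 115 + 25/60 + 31.8/3600 = 115.425500
  W → negative
Point 5:
  Latitude: 48′ + 38.5″ = 48.64167′; 70 + 48.64167/60 = 70.810694
  S → negative
  Lon: 51′ + 10.2″ = 51.17000′; 178 + 51.17000/60 = 178.852833
  W ⇒ negate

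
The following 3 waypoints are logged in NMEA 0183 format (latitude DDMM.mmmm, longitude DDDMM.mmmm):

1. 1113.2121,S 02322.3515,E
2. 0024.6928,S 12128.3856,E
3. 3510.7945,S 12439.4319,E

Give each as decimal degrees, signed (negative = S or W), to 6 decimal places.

1. -11.220202, 23.372525
2. -0.411547, 121.473093
3. -35.179908, 124.657198

Point 1:
  Latitude: split at 2 digits → 11° and 13.2121′; 11 + 13.2121/60 = 11.2202017
  S ⇒ negate
  λ: degrees = first 3 digits = 23, minutes = 22.3515; 23 + 22.3515/60 = 23.3725250
  E → positive
Point 2:
  Lat: split at 2 digits → 00° and 24.6928′; 0 + 24.6928/60 = 0.4115467
  S → negative
  Lon: degrees = first 3 digits = 121, minutes = 28.3856; 121 + 28.3856/60 = 121.4730933
  E → positive
Point 3:
  Latitude: split at 2 digits → 35° and 10.7945′; 35 + 10.7945/60 = 35.1799083
  S ⇒ negate
  Lon: split at 3 digits → 124° and 39.4319′; 124 + 39.4319/60 = 124.6571983
  E ⇒ keep positive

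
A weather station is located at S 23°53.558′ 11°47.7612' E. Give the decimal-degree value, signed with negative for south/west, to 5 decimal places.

Lat: 53.558′ = 0.892633°; total 23.892633
hemisphere S, so the sign is −
Longitude: 11 + 47.7612/60 = 11.796020
E ⇒ keep positive

-23.89263, 11.79602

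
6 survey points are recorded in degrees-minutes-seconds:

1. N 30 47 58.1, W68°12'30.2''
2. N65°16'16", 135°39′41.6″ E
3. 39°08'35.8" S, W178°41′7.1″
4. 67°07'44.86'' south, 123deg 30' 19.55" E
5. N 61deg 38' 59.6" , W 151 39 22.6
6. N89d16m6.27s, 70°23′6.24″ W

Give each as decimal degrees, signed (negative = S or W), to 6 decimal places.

Point 1:
  Latitude: 30 + 47/60 + 58.1/3600 = 30.7994722
  N ⇒ keep positive
  Lon: 68° + 12/60 + 30.2/3600 = 68 + 0.200000 + 0.008389 = 68.2083889
  W → negative
Point 2:
  Latitude: 65 + 16/60 + 16/3600 = 65.2711111
  N → positive
  λ: 39′ + 41.6″ = 39.69333′; 135 + 39.69333/60 = 135.6615556
  E ⇒ keep positive
Point 3:
  Latitude: 39 + 8/60 + 35.8/3600 = 39.1432778
  hemisphere S, so the sign is −
  Longitude: 178 + 41/60 + 7.1/3600 = 178.6853056
  W → negative
Point 4:
  Latitude: 7′ + 44.86″ = 7.74767′; 67 + 7.74767/60 = 67.1291278
  S → negative
  λ: 123 + 30/60 + 19.55/3600 = 123.5054306
  E ⇒ keep positive
Point 5:
  Latitude: 61° + 38/60 + 59.6/3600 = 61 + 0.633333 + 0.016556 = 61.6498889
  N → positive
  Longitude: 151 + 39/60 + 22.6/3600 = 151.6562778
  hemisphere W, so the sign is −
Point 6:
  Lat: 89° + 16/60 + 6.27/3600 = 89 + 0.266667 + 0.001742 = 89.2684083
  N → positive
  Longitude: 70 + 23/60 + 6.24/3600 = 70.3850667
  W → negative

1. 30.799472, -68.208389
2. 65.271111, 135.661556
3. -39.143278, -178.685306
4. -67.129128, 123.505431
5. 61.649889, -151.656278
6. 89.268408, -70.385067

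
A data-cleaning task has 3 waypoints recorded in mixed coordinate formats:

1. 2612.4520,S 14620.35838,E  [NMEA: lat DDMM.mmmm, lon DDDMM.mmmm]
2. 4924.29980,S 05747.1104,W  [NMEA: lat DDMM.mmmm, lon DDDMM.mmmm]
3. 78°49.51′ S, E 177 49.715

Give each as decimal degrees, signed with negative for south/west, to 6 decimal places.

Point 1:
  Latitude: split at 2 digits → 26° and 12.452′; 26 + 12.452/60 = 26.2075333
  S ⇒ negate
  Longitude: split at 3 digits → 146° and 20.35838′; 146 + 20.35838/60 = 146.3393063
  E ⇒ keep positive
Point 2:
  φ: split at 2 digits → 49° and 24.2998′; 49 + 24.2998/60 = 49.4049967
  S ⇒ negate
  λ: degrees = first 3 digits = 57, minutes = 47.1104; 57 + 47.1104/60 = 57.7851733
  W ⇒ negate
Point 3:
  Latitude: 49.51′ = 0.825167°; total 78.8251667
  S ⇒ negate
  λ: 49.715′ = 0.828583°; total 177.8285833
  E → positive

1. -26.207533, 146.339306
2. -49.404997, -57.785173
3. -78.825167, 177.828583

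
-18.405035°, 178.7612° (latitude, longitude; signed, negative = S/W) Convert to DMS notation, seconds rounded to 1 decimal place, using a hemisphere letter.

Latitude is negative → S; |value| = 18.405035
φ: 0.405035 × 60 = 24.30210′ → 24′, remainder × 60 = 18.126″
Longitude: 0.761200° → 45.67200′; 0.67200 × 60 = 40.320″

18°24′18.1″ S, 178°45′40.3″ E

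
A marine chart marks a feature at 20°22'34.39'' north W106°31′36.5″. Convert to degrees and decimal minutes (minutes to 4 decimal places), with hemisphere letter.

20° 22.5732′ N, 106° 31.6083′ W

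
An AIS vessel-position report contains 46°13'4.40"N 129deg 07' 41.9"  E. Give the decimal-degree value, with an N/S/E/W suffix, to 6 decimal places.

Lat: 46° + 13/60 + 4.4/3600 = 46 + 0.216667 + 0.001222 = 46.2178889
Longitude: 129 + 7/60 + 41.9/3600 = 129.1283056

46.217889° N, 129.128306° E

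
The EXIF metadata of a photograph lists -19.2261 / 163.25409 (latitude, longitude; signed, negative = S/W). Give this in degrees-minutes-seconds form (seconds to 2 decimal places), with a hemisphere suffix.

19°13′33.96″ S, 163°15′14.72″ E

Latitude is negative → S; |value| = 19.226100
Lat: whole degrees 19; 13.56600′ → 13′ and 33.9600″
Lon: whole degrees 163; 15.24540′ → 15′ and 14.7240″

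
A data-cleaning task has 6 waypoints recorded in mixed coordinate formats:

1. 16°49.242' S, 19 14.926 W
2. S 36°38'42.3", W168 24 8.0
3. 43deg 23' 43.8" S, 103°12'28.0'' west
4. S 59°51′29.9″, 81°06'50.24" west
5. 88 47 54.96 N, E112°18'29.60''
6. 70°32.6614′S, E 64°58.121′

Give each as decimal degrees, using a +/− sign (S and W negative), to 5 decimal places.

Point 1:
  Latitude: 16 + 49.242/60 = 16.820700
  hemisphere S, so the sign is −
  Lon: 14.926′ = 0.248767°; total 19.248767
  hemisphere W, so the sign is −
Point 2:
  Lat: 36° + 38/60 + 42.3/3600 = 36 + 0.633333 + 0.011750 = 36.645083
  S → negative
  Longitude: 168 + 24/60 + 8/3600 = 168.402222
  W → negative
Point 3:
  Latitude: 43° + 23/60 + 43.8/3600 = 43 + 0.383333 + 0.012167 = 43.395500
  hemisphere S, so the sign is −
  Longitude: 12′ + 28″ = 12.46667′; 103 + 12.46667/60 = 103.207778
  hemisphere W, so the sign is −
Point 4:
  φ: 59 + 51/60 + 29.9/3600 = 59.858306
  S ⇒ negate
  Lon: 6′ + 50.24″ = 6.83733′; 81 + 6.83733/60 = 81.113956
  hemisphere W, so the sign is −
Point 5:
  Latitude: 88 + 47/60 + 54.96/3600 = 88.798600
  N → positive
  Lon: 112° + 18/60 + 29.6/3600 = 112 + 0.300000 + 0.008222 = 112.308222
  E → positive
Point 6:
  Latitude: 70 + 32.6614/60 = 70.544357
  S ⇒ negate
  Lon: 58.121′ = 0.968683°; total 64.968683
  E → positive

1. -16.82070, -19.24877
2. -36.64508, -168.40222
3. -43.39550, -103.20778
4. -59.85831, -81.11396
5. 88.79860, 112.30822
6. -70.54436, 64.96868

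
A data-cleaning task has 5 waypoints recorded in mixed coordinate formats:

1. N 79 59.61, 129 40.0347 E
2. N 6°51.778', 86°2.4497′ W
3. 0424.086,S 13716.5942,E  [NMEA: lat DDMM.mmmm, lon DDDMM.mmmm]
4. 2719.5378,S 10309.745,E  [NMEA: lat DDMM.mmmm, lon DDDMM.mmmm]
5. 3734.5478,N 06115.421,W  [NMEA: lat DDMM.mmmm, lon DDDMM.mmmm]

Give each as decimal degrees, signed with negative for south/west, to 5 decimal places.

1. 79.99350, 129.66725
2. 6.86297, -86.04083
3. -4.40143, 137.27657
4. -27.32563, 103.16242
5. 37.57580, -61.25702

Point 1:
  Lat: 79 + 59.61/60 = 79.993500
  N ⇒ keep positive
  Lon: 129 + 40.0347/60 = 129.667245
  E ⇒ keep positive
Point 2:
  Latitude: 6 + 51.778/60 = 6.862967
  N → positive
  Longitude: 86 + 2.4497/60 = 86.040828
  W ⇒ negate
Point 3:
  Lat: degrees = first 2 digits = 4, minutes = 24.086; 4 + 24.086/60 = 4.401433
  S → negative
  Longitude: degrees = first 3 digits = 137, minutes = 16.5942; 137 + 16.5942/60 = 137.276570
  E → positive
Point 4:
  Lat: split at 2 digits → 27° and 19.5378′; 27 + 19.5378/60 = 27.325630
  S ⇒ negate
  Lon: degrees = first 3 digits = 103, minutes = 9.745; 103 + 9.745/60 = 103.162417
  E → positive
Point 5:
  φ: degrees = first 2 digits = 37, minutes = 34.5478; 37 + 34.5478/60 = 37.575797
  N ⇒ keep positive
  Longitude: degrees = first 3 digits = 61, minutes = 15.421; 61 + 15.421/60 = 61.257017
  W ⇒ negate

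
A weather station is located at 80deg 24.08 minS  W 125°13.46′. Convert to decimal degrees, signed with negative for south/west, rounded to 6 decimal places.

-80.401333, -125.224333

φ: 24.08′ = 0.401333°; total 80.4013333
S ⇒ negate
Lon: 125 + 13.46/60 = 125.2243333
W → negative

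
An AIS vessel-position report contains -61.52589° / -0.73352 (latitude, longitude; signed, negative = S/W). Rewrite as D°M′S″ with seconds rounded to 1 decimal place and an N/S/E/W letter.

61°31′33.2″ S, 0°44′0.7″ W

Latitude is negative → S; |value| = 61.525890
Latitude: 0.525890 × 60 = 31.55340′ → 31′, remainder × 60 = 33.204″
Longitude is negative → W; |value| = 0.733520
λ: 0.733520 × 60 = 44.01120′ → 44′, remainder × 60 = 0.672″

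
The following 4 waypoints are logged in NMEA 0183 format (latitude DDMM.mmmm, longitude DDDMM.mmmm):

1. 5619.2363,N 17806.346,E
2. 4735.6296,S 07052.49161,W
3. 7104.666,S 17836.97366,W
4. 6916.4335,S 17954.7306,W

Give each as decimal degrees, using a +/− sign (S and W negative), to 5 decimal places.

Point 1:
  Lat: split at 2 digits → 56° and 19.2363′; 56 + 19.2363/60 = 56.320605
  N ⇒ keep positive
  Longitude: degrees = first 3 digits = 178, minutes = 6.346; 178 + 6.346/60 = 178.105767
  E → positive
Point 2:
  Latitude: degrees = first 2 digits = 47, minutes = 35.6296; 47 + 35.6296/60 = 47.593827
  hemisphere S, so the sign is −
  λ: split at 3 digits → 070° and 52.49161′; 70 + 52.49161/60 = 70.874860
  hemisphere W, so the sign is −
Point 3:
  Latitude: split at 2 digits → 71° and 4.666′; 71 + 4.666/60 = 71.077767
  S ⇒ negate
  λ: split at 3 digits → 178° and 36.97366′; 178 + 36.97366/60 = 178.616228
  W → negative
Point 4:
  φ: split at 2 digits → 69° and 16.4335′; 69 + 16.4335/60 = 69.273892
  hemisphere S, so the sign is −
  Lon: split at 3 digits → 179° and 54.7306′; 179 + 54.7306/60 = 179.912177
  W → negative

1. 56.32061, 178.10577
2. -47.59383, -70.87486
3. -71.07777, -178.61623
4. -69.27389, -179.91218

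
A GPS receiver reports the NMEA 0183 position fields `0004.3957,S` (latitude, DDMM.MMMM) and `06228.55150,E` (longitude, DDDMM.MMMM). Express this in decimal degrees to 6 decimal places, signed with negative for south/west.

φ: degrees = first 2 digits = 0, minutes = 4.3957; 0 + 4.3957/60 = 0.0732617
hemisphere S, so the sign is −
Longitude: degrees = first 3 digits = 62, minutes = 28.5515; 62 + 28.5515/60 = 62.4758583
E → positive

-0.073262, 62.475858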